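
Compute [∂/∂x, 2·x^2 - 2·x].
4 x - 2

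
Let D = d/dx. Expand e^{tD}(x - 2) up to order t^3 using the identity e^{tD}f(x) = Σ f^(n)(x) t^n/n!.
t + x - 2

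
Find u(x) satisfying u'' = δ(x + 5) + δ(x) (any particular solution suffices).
\frac{|x + 5|}{2} + \frac{|x|}{2}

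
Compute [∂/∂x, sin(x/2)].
\frac{\cos{\left(\frac{x}{2} \right)}}{2}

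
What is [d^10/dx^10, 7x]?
70\frac{d^{9}}{dx^{9}}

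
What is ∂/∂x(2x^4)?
8 x^{3}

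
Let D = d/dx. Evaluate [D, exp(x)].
e^{x}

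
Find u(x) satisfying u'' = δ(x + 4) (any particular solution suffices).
\frac{|x + 4|}{2}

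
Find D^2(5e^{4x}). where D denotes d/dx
80 e^{4 x}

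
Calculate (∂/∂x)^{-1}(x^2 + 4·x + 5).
\frac{x^{3}}{3} + 2 x^{2} + 5 x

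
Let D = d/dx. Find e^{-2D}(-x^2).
- x^{2} + 4 x - 4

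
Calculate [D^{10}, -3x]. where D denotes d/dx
-30D^{9}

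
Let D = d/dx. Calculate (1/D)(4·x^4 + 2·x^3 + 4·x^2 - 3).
\frac{4 x^{5}}{5} + \frac{x^{4}}{2} + \frac{4 x^{3}}{3} - 3 x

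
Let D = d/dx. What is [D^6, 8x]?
48D^{5}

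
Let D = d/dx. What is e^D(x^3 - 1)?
x \left(x^{2} + 3 x + 3\right)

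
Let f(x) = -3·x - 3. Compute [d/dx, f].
-3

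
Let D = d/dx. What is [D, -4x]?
-4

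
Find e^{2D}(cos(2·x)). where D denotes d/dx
\cos{\left(2 x + 4 \right)}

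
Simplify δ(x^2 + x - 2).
\frac{\delta(x - 1) + \delta(x + 2)}{3}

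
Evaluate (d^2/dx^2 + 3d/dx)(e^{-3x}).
0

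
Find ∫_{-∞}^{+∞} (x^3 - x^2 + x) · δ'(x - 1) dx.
-2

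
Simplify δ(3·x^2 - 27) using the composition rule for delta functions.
\frac{\delta(x - 3) + \delta(x + 3)}{18}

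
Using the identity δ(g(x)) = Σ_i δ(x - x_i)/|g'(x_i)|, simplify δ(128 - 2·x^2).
\frac{\delta(x - 8) + \delta(x + 8)}{32}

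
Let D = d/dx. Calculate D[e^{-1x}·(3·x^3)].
3 x^{2} \left(3 - x\right) e^{- x}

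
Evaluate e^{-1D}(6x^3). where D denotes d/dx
6 x^{3} - 18 x^{2} + 18 x - 6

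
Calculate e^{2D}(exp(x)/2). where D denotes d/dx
\frac{e^{x + 2}}{2}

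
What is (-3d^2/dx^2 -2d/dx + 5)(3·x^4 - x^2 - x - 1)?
15 x^{4} - 24 x^{3} - 113 x^{2} - x + 3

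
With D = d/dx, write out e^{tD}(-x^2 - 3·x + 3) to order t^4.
- t^{2} - t \left(2 x + 3\right) - x^{2} - 3 x + 3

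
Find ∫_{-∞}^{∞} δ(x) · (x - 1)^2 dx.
1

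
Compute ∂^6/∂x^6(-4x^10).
- 604800 x^{4}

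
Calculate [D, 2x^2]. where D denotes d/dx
4 x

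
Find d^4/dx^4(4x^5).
480 x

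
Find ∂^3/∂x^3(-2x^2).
0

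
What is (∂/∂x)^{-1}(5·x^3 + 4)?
\frac{5 x^{4}}{4} + 4 x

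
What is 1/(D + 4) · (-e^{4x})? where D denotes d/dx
- \frac{e^{4 x}}{8}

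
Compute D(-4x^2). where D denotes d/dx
- 8 x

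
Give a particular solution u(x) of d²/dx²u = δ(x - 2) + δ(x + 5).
\frac{|x - 2|}{2} + \frac{|x + 5|}{2}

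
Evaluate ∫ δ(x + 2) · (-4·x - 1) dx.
7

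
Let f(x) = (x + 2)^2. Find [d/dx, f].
2 x + 4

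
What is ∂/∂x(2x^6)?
12 x^{5}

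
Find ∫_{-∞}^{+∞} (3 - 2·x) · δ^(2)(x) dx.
0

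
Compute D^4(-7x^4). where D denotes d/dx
-168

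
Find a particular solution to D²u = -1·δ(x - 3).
-\frac{|x - 3|}{2}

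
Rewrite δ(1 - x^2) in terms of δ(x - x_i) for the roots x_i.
\frac{\delta(x - 1) + \delta(x + 1)}{2}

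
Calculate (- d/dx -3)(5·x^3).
15 x^{2} \left(- x - 1\right)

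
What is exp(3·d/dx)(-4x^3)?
- 4 x^{3} - 36 x^{2} - 108 x - 108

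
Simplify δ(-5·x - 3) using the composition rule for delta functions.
\frac{\delta(x + 3/5)}{5}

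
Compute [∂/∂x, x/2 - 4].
\frac{1}{2}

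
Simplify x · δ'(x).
-\delta(x)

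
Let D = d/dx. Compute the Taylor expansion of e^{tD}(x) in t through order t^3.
t + x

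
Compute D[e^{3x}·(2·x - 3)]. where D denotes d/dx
\left(6 x - 7\right) e^{3 x}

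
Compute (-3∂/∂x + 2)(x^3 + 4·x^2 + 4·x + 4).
2 x^{3} - x^{2} - 16 x - 4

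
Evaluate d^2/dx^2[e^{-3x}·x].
3 \left(3 x - 2\right) e^{- 3 x}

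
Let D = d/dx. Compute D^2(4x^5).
80 x^{3}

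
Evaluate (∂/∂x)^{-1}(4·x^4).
\frac{4 x^{5}}{5}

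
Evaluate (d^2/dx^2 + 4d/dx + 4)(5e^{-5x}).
45 e^{- 5 x}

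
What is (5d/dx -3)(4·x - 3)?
29 - 12 x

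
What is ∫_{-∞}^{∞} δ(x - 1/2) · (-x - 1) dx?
- \frac{3}{2}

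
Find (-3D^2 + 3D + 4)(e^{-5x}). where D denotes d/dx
- 86 e^{- 5 x}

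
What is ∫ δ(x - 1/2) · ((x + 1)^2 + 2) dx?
\frac{17}{4}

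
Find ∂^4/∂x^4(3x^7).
2520 x^{3}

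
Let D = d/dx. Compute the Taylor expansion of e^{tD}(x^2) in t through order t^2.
t^{2} + 2 t x + x^{2}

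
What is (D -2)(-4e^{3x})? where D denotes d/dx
- 4 e^{3 x}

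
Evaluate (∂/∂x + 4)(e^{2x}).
6 e^{2 x}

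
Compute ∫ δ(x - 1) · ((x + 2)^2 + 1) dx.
10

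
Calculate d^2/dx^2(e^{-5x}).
25 e^{- 5 x}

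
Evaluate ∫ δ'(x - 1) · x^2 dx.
-2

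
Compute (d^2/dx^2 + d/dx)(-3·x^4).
12 x^{2} \left(- x - 3\right)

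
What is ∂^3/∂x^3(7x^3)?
42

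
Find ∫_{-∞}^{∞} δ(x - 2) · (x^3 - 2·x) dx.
4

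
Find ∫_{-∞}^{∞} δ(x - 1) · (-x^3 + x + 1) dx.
1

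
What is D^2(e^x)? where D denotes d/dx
e^{x}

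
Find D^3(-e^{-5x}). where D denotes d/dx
125 e^{- 5 x}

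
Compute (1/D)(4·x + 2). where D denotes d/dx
2 x^{2} + 2 x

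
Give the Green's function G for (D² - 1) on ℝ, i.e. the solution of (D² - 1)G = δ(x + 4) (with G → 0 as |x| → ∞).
-\frac{e^{-|x + 4|}}{2}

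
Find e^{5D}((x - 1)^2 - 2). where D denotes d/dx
x^{2} + 8 x + 14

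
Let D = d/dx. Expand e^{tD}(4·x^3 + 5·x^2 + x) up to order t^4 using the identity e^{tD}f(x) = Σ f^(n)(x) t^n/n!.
4 t^{3} + t^{2} \left(12 x + 5\right) + t \left(12 x^{2} + 10 x + 1\right) + 4 x^{3} + 5 x^{2} + x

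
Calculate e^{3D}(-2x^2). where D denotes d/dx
- 2 x^{2} - 12 x - 18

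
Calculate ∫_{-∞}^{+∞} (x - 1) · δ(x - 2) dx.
1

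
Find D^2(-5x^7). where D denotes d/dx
- 210 x^{5}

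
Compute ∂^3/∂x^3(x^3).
6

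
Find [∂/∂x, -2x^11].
- 22 x^{10}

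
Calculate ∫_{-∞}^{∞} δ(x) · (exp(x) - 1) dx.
0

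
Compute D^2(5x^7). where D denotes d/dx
210 x^{5}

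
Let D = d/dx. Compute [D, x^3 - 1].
3 x^{2}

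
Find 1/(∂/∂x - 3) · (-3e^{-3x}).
\frac{e^{- 3 x}}{2}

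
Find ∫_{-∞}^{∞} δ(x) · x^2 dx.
0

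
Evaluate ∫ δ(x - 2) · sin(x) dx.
\sin{\left(2 \right)}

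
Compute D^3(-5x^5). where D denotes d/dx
- 300 x^{2}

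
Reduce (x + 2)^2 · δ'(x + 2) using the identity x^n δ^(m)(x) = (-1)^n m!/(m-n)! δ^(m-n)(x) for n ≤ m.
0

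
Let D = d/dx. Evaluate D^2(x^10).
90 x^{8}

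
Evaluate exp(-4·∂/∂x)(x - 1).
x - 5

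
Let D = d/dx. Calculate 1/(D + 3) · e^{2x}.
\frac{e^{2 x}}{5}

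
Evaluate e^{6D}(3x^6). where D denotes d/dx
3 x^{6} + 108 x^{5} + 1620 x^{4} + 12960 x^{3} + 58320 x^{2} + 139968 x + 139968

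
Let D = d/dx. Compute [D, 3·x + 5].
3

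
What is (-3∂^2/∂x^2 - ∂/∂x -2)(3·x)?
- 6 x - 3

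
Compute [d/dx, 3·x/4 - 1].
\frac{3}{4}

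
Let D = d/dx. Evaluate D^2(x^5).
20 x^{3}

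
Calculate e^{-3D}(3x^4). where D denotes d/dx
3 x^{4} - 36 x^{3} + 162 x^{2} - 324 x + 243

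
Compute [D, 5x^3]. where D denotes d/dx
15 x^{2}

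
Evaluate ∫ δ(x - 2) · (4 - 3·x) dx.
-2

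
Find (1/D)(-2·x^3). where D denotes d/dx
- \frac{x^{4}}{2}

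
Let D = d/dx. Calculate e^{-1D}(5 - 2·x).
7 - 2 x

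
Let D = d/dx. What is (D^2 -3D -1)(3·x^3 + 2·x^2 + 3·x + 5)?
- 3 x^{3} - 29 x^{2} + 3 x - 10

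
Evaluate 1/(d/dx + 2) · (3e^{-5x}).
- e^{- 5 x}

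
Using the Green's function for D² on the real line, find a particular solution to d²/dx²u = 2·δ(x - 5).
|x - 5|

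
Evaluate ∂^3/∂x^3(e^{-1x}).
- e^{- x}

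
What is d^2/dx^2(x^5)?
20 x^{3}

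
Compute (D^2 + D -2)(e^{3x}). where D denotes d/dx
10 e^{3 x}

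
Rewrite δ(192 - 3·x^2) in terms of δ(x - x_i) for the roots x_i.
\frac{\delta(x - 8) + \delta(x + 8)}{48}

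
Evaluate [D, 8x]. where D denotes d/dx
8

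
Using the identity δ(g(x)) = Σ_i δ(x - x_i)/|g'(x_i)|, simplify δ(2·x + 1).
\frac{\delta(x + 1/2)}{2}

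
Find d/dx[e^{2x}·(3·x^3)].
x^{2} \left(6 x + 9\right) e^{2 x}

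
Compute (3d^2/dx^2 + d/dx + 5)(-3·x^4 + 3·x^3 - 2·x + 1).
- 15 x^{4} + 3 x^{3} - 99 x^{2} + 44 x + 3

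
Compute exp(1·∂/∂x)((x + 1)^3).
x^{3} + 6 x^{2} + 12 x + 8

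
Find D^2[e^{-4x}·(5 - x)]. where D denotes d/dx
8 \left(11 - 2 x\right) e^{- 4 x}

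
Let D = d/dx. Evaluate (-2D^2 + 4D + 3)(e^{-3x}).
- 27 e^{- 3 x}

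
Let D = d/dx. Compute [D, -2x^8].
- 16 x^{7}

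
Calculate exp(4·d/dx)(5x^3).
5 x^{3} + 60 x^{2} + 240 x + 320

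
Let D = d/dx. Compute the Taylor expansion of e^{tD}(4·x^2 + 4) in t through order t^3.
4 t^{2} + 8 t x + 4 x^{2} + 4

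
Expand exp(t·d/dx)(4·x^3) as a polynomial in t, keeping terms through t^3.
4 t^{3} + 12 t^{2} x + 12 t x^{2} + 4 x^{3}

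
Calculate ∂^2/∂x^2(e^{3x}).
9 e^{3 x}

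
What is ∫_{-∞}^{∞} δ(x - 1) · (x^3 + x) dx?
2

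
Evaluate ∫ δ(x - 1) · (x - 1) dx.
0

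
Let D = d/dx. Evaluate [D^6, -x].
-6D^{5}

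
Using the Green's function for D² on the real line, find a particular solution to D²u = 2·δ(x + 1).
|x + 1|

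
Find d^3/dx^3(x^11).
990 x^{8}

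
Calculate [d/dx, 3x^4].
12 x^{3}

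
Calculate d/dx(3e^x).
3 e^{x}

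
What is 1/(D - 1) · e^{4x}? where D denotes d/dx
\frac{e^{4 x}}{3}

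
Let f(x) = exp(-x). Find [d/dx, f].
- e^{- x}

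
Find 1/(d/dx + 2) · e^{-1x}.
e^{- x}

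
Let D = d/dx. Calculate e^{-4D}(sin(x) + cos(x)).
\sqrt{2} \cos{\left(- x + \frac{\pi}{4} + 4 \right)}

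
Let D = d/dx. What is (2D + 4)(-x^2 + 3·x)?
- 4 x^{2} + 8 x + 6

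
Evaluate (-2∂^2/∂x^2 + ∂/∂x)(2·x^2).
4 x - 8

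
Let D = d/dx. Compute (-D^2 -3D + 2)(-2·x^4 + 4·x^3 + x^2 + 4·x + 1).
- 4 x^{4} + 32 x^{3} - 10 x^{2} - 22 x - 12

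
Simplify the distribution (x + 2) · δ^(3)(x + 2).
-3\delta^{(2)}(x + 2)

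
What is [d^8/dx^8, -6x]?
-48\frac{d^{7}}{dx^{7}}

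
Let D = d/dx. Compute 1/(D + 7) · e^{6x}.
\frac{e^{6 x}}{13}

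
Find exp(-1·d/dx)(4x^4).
4 x^{4} - 16 x^{3} + 24 x^{2} - 16 x + 4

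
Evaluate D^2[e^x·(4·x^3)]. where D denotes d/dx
4 x \left(x^{2} + 6 x + 6\right) e^{x}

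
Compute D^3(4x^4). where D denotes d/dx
96 x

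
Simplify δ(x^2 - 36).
\frac{\delta(x - 6) + \delta(x + 6)}{12}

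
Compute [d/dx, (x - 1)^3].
3 \left(x - 1\right)^{2}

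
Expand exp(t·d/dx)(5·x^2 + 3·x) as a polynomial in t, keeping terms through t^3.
5 t^{2} + t \left(10 x + 3\right) + 5 x^{2} + 3 x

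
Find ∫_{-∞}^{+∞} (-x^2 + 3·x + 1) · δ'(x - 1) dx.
-1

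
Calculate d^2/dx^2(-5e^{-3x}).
- 45 e^{- 3 x}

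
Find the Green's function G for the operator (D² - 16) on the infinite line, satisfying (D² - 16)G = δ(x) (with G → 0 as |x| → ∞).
-\frac{e^{-4|x|}}{8}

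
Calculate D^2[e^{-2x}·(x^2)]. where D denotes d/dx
2 \left(2 x^{2} - 4 x + 1\right) e^{- 2 x}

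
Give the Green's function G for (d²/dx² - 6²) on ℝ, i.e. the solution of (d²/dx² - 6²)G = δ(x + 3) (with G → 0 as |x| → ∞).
-\frac{e^{-6|x + 3|}}{12}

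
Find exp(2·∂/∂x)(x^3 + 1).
x^{3} + 6 x^{2} + 12 x + 9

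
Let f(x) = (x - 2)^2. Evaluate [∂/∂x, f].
2 x - 4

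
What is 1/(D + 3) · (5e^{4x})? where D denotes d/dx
\frac{5 e^{4 x}}{7}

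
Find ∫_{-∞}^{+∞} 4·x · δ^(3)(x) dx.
0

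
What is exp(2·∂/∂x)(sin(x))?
\sin{\left(x + 2 \right)}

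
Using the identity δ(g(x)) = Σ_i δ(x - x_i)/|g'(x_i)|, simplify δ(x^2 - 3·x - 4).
\frac{\delta(x + 1) + \delta(x - 4)}{5}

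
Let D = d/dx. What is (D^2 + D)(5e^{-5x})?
100 e^{- 5 x}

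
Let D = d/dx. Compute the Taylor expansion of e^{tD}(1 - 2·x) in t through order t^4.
- 2 t - 2 x + 1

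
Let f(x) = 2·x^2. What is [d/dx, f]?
4 x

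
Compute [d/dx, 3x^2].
6 x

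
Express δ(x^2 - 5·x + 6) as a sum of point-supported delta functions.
\frac{\delta(x - 2) + \delta(x - 3)}{1}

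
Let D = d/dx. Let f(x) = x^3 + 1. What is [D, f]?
3 x^{2}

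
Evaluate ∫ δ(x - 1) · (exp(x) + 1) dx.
1 + e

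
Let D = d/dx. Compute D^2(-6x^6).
- 180 x^{4}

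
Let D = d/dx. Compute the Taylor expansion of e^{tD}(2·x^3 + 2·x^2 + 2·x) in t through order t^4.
2 t^{3} + 2 t^{2} \left(3 x + 1\right) + 2 t \left(3 x^{2} + 2 x + 1\right) + 2 x^{3} + 2 x^{2} + 2 x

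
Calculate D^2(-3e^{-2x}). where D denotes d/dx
- 12 e^{- 2 x}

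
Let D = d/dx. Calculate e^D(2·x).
2 x + 2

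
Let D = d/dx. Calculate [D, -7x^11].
- 77 x^{10}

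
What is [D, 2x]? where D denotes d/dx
2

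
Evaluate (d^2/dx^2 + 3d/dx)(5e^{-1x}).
- 10 e^{- x}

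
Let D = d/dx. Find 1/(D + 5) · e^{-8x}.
- \frac{e^{- 8 x}}{3}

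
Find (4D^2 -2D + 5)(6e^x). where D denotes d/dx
42 e^{x}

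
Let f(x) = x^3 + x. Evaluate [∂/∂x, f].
3 x^{2} + 1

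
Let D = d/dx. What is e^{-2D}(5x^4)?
5 x^{4} - 40 x^{3} + 120 x^{2} - 160 x + 80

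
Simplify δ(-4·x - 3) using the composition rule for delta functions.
\frac{\delta(x + 3/4)}{4}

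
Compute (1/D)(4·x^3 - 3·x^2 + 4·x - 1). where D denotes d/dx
x^{4} - x^{3} + 2 x^{2} - x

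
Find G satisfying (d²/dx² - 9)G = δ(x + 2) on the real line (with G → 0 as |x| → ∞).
-\frac{e^{-3|x + 2|}}{6}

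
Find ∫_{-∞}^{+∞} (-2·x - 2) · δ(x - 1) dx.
-4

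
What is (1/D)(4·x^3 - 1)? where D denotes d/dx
x^{4} - x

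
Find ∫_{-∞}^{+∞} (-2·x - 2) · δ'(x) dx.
2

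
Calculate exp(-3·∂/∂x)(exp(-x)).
e^{3 - x}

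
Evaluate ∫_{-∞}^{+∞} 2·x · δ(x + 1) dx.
-2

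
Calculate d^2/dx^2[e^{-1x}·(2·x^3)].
2 x \left(x^{2} - 6 x + 6\right) e^{- x}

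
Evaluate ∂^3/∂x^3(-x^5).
- 60 x^{2}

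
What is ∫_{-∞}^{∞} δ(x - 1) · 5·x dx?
5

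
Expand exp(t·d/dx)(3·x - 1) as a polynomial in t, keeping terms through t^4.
3 t + 3 x - 1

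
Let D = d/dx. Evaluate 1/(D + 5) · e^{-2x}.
\frac{e^{- 2 x}}{3}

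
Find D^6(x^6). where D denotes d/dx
720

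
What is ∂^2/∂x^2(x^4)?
12 x^{2}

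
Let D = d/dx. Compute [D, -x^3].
- 3 x^{2}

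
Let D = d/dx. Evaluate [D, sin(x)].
\cos{\left(x \right)}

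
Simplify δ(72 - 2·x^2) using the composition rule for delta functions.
\frac{\delta(x - 6) + \delta(x + 6)}{24}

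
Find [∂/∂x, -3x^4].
- 12 x^{3}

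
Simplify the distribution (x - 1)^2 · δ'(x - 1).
0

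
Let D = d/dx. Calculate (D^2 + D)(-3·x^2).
- 6 x - 6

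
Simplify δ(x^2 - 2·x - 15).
\frac{\delta(x + 3) + \delta(x - 5)}{8}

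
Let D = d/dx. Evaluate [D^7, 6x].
42D^{6}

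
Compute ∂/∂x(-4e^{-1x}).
4 e^{- x}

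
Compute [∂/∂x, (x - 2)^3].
3 \left(x - 2\right)^{2}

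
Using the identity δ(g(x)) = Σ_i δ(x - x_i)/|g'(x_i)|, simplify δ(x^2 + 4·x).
\frac{\delta(x + 4) + \delta(x)}{4}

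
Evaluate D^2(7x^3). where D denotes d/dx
42 x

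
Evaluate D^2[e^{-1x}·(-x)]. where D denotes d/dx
\left(2 - x\right) e^{- x}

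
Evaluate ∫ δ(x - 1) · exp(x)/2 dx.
\frac{e}{2}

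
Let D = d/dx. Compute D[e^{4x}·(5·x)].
\left(20 x + 5\right) e^{4 x}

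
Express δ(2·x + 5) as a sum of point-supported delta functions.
\frac{\delta(x + 5/2)}{2}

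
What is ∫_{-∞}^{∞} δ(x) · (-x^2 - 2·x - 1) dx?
-1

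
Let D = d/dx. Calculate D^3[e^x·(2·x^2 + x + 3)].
\left(2 x^{2} + 13 x + 18\right) e^{x}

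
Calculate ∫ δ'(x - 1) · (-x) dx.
1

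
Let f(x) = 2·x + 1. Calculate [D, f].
2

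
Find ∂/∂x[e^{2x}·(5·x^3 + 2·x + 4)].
\left(10 x^{3} + 15 x^{2} + 4 x + 10\right) e^{2 x}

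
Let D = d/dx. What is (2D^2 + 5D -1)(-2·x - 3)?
2 x - 7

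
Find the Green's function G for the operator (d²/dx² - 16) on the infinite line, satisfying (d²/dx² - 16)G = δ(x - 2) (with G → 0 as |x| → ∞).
-\frac{e^{-4|x - 2|}}{8}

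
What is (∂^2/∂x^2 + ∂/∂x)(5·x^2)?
10 x + 10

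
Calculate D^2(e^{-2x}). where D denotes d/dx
4 e^{- 2 x}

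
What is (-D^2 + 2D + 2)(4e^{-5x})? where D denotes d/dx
- 132 e^{- 5 x}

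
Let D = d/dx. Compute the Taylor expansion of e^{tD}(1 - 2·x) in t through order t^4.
- 2 t - 2 x + 1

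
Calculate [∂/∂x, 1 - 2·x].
-2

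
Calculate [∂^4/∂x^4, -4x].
-16\frac{d^{3}}{dx^{3}}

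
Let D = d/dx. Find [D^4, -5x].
-20D^{3}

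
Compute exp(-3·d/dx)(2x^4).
2 x^{4} - 24 x^{3} + 108 x^{2} - 216 x + 162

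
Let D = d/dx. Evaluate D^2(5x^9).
360 x^{7}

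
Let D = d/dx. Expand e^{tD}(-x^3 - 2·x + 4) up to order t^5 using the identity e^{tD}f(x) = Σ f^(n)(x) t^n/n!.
- t^{3} - 3 t^{2} x - t \left(3 x^{2} + 2\right) - x^{3} - 2 x + 4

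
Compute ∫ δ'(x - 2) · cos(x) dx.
\sin{\left(2 \right)}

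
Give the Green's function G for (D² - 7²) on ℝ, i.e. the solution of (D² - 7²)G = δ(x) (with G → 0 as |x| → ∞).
-\frac{e^{-7|x|}}{14}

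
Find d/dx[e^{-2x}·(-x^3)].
x^{2} \left(2 x - 3\right) e^{- 2 x}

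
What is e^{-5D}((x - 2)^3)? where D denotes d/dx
x^{3} - 21 x^{2} + 147 x - 343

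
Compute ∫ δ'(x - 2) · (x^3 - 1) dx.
-12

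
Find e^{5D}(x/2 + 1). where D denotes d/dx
\frac{x}{2} + \frac{7}{2}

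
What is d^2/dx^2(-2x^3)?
- 12 x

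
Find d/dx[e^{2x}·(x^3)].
x^{2} \left(2 x + 3\right) e^{2 x}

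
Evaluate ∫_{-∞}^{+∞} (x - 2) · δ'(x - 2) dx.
-1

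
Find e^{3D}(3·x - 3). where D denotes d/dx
3 x + 6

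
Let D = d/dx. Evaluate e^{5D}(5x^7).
5 x^{7} + 175 x^{6} + 2625 x^{5} + 21875 x^{4} + 109375 x^{3} + 328125 x^{2} + 546875 x + 390625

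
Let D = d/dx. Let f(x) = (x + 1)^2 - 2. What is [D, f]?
2 x + 2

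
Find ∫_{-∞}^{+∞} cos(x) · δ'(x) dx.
0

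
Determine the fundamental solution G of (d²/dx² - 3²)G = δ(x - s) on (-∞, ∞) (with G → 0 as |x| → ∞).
-\frac{e^{-3|x-s|}}{6}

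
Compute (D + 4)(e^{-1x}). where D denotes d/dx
3 e^{- x}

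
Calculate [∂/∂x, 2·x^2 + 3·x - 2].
4 x + 3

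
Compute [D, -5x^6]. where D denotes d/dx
- 30 x^{5}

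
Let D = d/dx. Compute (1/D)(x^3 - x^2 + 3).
\frac{x^{4}}{4} - \frac{x^{3}}{3} + 3 x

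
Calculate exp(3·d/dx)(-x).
- x - 3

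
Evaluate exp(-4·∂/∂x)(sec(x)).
\sec{\left(x - 4 \right)}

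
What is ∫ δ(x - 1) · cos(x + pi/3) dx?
\cos{\left(1 + \frac{\pi}{3} \right)}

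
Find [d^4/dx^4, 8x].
32\frac{d^{3}}{dx^{3}}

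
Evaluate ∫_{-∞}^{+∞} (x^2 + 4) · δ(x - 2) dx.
8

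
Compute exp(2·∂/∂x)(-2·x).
- 2 x - 4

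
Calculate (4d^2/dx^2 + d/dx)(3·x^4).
12 x^{2} \left(x + 12\right)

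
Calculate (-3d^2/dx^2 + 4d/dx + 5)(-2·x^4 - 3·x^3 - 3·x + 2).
- 10 x^{4} - 47 x^{3} + 36 x^{2} + 39 x - 2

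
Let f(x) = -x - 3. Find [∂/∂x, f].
-1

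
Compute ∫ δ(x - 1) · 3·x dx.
3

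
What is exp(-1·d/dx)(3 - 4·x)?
7 - 4 x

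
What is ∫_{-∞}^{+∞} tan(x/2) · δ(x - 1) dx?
\tan{\left(\frac{1}{2} \right)}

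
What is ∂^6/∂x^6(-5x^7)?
- 25200 x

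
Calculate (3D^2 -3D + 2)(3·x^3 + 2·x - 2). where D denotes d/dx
6 x^{3} - 27 x^{2} + 58 x - 10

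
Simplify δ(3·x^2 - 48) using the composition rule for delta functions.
\frac{\delta(x - 4) + \delta(x + 4)}{24}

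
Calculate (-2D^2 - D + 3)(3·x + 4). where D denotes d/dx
9 x + 9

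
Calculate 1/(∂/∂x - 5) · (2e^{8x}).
\frac{2 e^{8 x}}{3}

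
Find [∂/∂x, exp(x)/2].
\frac{e^{x}}{2}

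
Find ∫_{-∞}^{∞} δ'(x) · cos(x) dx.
0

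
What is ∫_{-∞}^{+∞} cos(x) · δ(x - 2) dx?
\cos{\left(2 \right)}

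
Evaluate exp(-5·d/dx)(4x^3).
4 x^{3} - 60 x^{2} + 300 x - 500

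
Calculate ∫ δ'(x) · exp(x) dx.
-1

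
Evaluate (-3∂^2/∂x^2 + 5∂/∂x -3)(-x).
3 x - 5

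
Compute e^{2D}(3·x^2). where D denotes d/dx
3 x^{2} + 12 x + 12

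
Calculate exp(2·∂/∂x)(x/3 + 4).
\frac{x}{3} + \frac{14}{3}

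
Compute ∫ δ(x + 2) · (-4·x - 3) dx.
5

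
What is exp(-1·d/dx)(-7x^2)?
- 7 x^{2} + 14 x - 7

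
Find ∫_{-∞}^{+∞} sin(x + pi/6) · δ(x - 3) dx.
\sin{\left(\frac{\pi}{6} + 3 \right)}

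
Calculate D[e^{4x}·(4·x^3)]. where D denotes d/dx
x^{2} \left(16 x + 12\right) e^{4 x}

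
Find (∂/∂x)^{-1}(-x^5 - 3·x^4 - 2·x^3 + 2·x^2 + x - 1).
- \frac{x^{6}}{6} - \frac{3 x^{5}}{5} - \frac{x^{4}}{2} + \frac{2 x^{3}}{3} + \frac{x^{2}}{2} - x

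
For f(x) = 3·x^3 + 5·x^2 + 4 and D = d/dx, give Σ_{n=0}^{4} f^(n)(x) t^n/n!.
3 t^{3} + t^{2} \left(9 x + 5\right) + t x \left(9 x + 10\right) + 3 x^{3} + 5 x^{2} + 4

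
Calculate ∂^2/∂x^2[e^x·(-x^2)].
\left(- x^{2} - 4 x - 2\right) e^{x}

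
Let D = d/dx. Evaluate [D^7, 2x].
14D^{6}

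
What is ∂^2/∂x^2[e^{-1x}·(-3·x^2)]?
3 \left(- x^{2} + 4 x - 2\right) e^{- x}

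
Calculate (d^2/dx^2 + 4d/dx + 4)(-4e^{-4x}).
- 16 e^{- 4 x}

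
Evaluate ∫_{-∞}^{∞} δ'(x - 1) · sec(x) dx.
- \tan{\left(1 \right)} \sec{\left(1 \right)}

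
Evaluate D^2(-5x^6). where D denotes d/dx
- 150 x^{4}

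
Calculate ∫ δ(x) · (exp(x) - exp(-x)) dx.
0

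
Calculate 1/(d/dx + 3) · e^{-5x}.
- \frac{e^{- 5 x}}{2}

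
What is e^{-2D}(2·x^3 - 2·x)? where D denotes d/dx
2 x^{3} - 12 x^{2} + 22 x - 12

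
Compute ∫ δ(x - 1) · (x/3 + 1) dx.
\frac{4}{3}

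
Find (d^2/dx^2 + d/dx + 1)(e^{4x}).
21 e^{4 x}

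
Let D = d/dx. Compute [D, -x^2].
- 2 x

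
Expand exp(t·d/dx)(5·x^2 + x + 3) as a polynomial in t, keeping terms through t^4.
5 t^{2} + t \left(10 x + 1\right) + 5 x^{2} + x + 3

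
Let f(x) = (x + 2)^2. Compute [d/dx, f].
2 x + 4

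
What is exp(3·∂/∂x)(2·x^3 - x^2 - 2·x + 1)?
2 x^{3} + 17 x^{2} + 46 x + 40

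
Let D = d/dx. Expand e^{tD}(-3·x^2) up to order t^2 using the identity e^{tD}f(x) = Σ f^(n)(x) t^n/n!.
- 3 t^{2} - 6 t x - 3 x^{2}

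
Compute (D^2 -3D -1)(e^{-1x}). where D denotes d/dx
3 e^{- x}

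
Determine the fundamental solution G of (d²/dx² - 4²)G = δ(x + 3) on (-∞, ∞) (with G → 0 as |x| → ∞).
-\frac{e^{-4|x + 3|}}{8}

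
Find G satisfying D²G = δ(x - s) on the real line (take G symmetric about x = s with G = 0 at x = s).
\frac{|x - s|}{2}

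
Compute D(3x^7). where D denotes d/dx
21 x^{6}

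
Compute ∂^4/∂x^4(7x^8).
11760 x^{4}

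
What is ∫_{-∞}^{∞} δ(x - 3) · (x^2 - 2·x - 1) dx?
2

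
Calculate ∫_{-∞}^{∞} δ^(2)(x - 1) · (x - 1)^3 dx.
0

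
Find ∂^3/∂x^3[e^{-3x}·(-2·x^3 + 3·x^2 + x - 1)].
3 \left(18 x^{3} - 81 x^{2} + 81 x - 4\right) e^{- 3 x}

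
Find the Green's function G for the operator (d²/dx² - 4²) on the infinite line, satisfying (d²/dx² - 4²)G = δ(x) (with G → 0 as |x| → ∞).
-\frac{e^{-4|x|}}{8}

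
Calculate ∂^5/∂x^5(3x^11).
166320 x^{6}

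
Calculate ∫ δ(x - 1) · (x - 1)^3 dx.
0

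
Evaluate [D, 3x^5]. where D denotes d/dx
15 x^{4}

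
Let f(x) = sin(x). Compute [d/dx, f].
\cos{\left(x \right)}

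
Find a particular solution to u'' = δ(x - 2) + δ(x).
\frac{|x - 2|}{2} + \frac{|x|}{2}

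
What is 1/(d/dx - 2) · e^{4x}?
\frac{e^{4 x}}{2}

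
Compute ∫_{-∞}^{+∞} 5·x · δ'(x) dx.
-5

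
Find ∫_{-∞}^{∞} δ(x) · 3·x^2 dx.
0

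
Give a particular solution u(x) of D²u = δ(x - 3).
\frac{|x - 3|}{2}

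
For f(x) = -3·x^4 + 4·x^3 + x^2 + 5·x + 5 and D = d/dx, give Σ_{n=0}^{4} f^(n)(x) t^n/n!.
- 3 t^{4} + t^{3} \left(4 - 12 x\right) + t^{2} \left(- 18 x^{2} + 12 x + 1\right) + t \left(- 12 x^{3} + 12 x^{2} + 2 x + 5\right) - 3 x^{4} + 4 x^{3} + x^{2} + 5 x + 5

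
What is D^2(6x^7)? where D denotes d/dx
252 x^{5}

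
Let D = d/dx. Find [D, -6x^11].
- 66 x^{10}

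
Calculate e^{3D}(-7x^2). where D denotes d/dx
- 7 x^{2} - 42 x - 63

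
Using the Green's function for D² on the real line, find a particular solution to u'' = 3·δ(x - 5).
\frac{3|x - 5|}{2}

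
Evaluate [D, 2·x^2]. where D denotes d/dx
4 x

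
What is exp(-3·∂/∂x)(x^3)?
x^{3} - 9 x^{2} + 27 x - 27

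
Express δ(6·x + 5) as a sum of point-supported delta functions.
\frac{\delta(x + 5/6)}{6}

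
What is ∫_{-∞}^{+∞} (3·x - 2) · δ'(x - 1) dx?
-3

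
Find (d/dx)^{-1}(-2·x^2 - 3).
- \frac{2 x^{3}}{3} - 3 x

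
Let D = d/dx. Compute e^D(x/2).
\frac{x}{2} + \frac{1}{2}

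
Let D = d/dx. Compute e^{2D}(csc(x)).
\csc{\left(x + 2 \right)}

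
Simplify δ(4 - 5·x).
\frac{\delta(x - 4/5)}{5}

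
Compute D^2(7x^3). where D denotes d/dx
42 x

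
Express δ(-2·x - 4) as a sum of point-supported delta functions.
\frac{\delta(x + 2)}{2}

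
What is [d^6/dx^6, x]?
6\frac{d^{5}}{dx^{5}}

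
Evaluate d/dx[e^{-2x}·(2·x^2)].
4 x \left(1 - x\right) e^{- 2 x}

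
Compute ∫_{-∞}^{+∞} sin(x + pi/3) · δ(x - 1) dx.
\sin{\left(1 + \frac{\pi}{3} \right)}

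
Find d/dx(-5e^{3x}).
- 15 e^{3 x}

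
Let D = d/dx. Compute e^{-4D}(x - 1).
x - 5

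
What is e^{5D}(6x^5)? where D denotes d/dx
6 x^{5} + 150 x^{4} + 1500 x^{3} + 7500 x^{2} + 18750 x + 18750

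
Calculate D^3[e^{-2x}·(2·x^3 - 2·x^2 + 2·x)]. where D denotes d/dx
4 \left(- 4 x^{3} + 22 x^{2} - 34 x + 15\right) e^{- 2 x}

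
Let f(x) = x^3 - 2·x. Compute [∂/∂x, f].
3 x^{2} - 2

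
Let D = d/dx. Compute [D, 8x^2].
16 x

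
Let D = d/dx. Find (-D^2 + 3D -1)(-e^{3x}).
e^{3 x}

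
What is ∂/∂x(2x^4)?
8 x^{3}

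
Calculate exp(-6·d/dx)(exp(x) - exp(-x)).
- e^{6 - x} + e^{x - 6}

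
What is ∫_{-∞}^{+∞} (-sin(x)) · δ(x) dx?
0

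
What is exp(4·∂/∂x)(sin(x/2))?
\sin{\left(\frac{x}{2} + 2 \right)}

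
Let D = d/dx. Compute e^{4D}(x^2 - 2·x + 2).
x^{2} + 6 x + 10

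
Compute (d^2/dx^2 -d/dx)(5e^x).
0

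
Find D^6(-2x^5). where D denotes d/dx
0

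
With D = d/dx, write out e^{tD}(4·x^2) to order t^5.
4 t^{2} + 8 t x + 4 x^{2}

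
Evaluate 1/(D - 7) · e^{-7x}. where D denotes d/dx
- \frac{e^{- 7 x}}{14}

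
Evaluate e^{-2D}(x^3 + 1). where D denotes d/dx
x^{3} - 6 x^{2} + 12 x - 7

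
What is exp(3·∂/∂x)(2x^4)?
2 x^{4} + 24 x^{3} + 108 x^{2} + 216 x + 162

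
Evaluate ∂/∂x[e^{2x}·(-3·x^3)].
x^{2} \left(- 6 x - 9\right) e^{2 x}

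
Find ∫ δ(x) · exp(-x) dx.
1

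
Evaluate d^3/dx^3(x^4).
24 x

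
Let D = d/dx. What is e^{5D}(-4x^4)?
- 4 x^{4} - 80 x^{3} - 600 x^{2} - 2000 x - 2500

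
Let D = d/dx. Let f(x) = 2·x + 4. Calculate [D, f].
2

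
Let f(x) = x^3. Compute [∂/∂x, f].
3 x^{2}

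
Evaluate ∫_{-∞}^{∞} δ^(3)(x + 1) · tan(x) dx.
- 6 \tan^{4}{\left(1 \right)} - 8 \tan^{2}{\left(1 \right)} - 2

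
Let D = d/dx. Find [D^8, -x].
-8D^{7}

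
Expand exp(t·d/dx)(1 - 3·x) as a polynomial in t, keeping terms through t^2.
- 3 t - 3 x + 1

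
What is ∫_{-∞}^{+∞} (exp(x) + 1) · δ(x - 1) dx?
1 + e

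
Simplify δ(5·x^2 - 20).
\frac{\delta(x - 2) + \delta(x + 2)}{20}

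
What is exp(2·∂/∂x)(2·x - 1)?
2 x + 3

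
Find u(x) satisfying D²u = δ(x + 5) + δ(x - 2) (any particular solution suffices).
\frac{|x + 5|}{2} + \frac{|x - 2|}{2}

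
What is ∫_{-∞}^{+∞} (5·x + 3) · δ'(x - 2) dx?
-5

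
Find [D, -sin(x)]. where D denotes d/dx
- \cos{\left(x \right)}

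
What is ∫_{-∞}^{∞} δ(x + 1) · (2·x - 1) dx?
-3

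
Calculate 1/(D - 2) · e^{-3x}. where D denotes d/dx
- \frac{e^{- 3 x}}{5}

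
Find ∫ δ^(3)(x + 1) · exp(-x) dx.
e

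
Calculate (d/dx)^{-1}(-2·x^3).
- \frac{x^{4}}{2}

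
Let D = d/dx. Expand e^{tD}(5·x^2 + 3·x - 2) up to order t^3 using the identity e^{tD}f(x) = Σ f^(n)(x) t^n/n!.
5 t^{2} + t \left(10 x + 3\right) + 5 x^{2} + 3 x - 2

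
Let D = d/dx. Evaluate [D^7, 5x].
35D^{6}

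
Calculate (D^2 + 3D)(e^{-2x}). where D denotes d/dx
- 2 e^{- 2 x}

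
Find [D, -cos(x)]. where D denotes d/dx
\sin{\left(x \right)}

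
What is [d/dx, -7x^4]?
- 28 x^{3}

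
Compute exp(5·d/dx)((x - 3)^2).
x^{2} + 4 x + 4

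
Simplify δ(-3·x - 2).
\frac{\delta(x + 2/3)}{3}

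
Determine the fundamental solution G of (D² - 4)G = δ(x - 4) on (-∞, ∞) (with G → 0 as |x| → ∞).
-\frac{e^{-2|x - 4|}}{4}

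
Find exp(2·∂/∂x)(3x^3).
3 x^{3} + 18 x^{2} + 36 x + 24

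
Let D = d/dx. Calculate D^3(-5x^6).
- 600 x^{3}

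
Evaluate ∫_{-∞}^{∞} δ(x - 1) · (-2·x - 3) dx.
-5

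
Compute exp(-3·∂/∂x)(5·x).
5 x - 15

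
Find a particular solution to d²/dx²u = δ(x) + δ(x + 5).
\frac{|x|}{2} + \frac{|x + 5|}{2}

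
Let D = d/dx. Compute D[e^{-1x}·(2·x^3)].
2 x^{2} \left(3 - x\right) e^{- x}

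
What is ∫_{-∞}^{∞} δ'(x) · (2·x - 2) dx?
-2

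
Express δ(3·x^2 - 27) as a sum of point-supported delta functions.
\frac{\delta(x - 3) + \delta(x + 3)}{18}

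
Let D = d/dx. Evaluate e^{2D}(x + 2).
x + 4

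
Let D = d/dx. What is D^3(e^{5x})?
125 e^{5 x}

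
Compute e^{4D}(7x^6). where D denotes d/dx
7 x^{6} + 168 x^{5} + 1680 x^{4} + 8960 x^{3} + 26880 x^{2} + 43008 x + 28672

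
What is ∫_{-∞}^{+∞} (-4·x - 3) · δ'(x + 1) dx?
4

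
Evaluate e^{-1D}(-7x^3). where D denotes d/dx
- 7 x^{3} + 21 x^{2} - 21 x + 7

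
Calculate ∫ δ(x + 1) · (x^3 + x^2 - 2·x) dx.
2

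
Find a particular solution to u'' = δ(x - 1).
\frac{|x - 1|}{2}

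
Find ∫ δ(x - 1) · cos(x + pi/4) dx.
\cos{\left(\frac{\pi}{4} + 1 \right)}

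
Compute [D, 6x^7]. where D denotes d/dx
42 x^{6}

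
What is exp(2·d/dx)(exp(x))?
e^{x + 2}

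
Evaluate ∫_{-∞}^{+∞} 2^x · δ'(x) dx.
- \log{\left(2 \right)}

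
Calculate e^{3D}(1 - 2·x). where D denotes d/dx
- 2 x - 5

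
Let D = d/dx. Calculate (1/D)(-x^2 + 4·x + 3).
- \frac{x^{3}}{3} + 2 x^{2} + 3 x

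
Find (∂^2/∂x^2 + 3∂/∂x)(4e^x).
16 e^{x}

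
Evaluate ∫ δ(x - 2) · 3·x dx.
6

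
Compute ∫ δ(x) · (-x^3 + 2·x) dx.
0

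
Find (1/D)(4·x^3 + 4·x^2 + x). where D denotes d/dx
x^{4} + \frac{4 x^{3}}{3} + \frac{x^{2}}{2}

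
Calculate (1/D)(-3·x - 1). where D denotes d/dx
- \frac{3 x^{2}}{2} - x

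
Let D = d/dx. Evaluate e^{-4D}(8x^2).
8 x^{2} - 64 x + 128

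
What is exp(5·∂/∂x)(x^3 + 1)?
x^{3} + 15 x^{2} + 75 x + 126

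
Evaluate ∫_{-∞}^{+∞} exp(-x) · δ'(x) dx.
1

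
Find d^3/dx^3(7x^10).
5040 x^{7}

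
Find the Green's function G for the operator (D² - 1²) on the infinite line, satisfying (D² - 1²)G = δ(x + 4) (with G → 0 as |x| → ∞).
-\frac{e^{-|x + 4|}}{2}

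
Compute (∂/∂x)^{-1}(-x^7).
- \frac{x^{8}}{8}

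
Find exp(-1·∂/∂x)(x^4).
x^{4} - 4 x^{3} + 6 x^{2} - 4 x + 1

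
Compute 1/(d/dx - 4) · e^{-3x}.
- \frac{e^{- 3 x}}{7}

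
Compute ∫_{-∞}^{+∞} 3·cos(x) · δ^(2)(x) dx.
-3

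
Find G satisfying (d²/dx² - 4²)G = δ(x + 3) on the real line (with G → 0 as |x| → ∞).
-\frac{e^{-4|x + 3|}}{8}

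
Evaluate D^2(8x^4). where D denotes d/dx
96 x^{2}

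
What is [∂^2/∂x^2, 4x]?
8\frac{d}{dx}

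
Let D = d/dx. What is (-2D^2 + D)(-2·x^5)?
10 x^{3} \left(8 - x\right)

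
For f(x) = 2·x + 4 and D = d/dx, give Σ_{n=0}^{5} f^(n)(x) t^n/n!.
2 t + 2 x + 4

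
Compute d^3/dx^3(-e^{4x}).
- 64 e^{4 x}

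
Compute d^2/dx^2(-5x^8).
- 280 x^{6}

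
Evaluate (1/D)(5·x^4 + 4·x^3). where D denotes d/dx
x^{5} + x^{4}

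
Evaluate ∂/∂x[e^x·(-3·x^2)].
3 x \left(- x - 2\right) e^{x}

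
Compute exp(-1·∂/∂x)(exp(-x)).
e^{1 - x}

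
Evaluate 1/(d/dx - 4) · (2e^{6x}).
e^{6 x}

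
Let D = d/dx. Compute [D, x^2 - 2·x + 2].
2 x - 2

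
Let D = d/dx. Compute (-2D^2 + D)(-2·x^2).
8 - 4 x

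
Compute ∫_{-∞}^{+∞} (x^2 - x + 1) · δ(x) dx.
1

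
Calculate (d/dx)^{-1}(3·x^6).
\frac{3 x^{7}}{7}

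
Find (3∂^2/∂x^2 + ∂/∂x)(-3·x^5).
15 x^{3} \left(- x - 12\right)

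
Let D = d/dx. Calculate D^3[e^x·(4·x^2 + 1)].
\left(4 x^{2} + 24 x + 25\right) e^{x}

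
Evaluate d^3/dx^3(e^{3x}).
27 e^{3 x}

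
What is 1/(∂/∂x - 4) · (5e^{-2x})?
- \frac{5 e^{- 2 x}}{6}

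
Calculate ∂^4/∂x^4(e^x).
e^{x}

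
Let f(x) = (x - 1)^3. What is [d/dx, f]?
3 \left(x - 1\right)^{2}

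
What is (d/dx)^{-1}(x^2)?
\frac{x^{3}}{3}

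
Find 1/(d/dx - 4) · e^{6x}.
\frac{e^{6 x}}{2}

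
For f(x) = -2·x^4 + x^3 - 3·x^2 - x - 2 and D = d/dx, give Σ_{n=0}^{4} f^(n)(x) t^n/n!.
- 2 t^{4} - t^{3} \left(8 x - 1\right) - 3 t^{2} \left(4 x^{2} - x + 1\right) - t \left(8 x^{3} - 3 x^{2} + 6 x + 1\right) - 2 x^{4} + x^{3} - 3 x^{2} - x - 2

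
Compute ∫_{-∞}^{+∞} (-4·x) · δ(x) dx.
0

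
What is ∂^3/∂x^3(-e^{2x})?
- 8 e^{2 x}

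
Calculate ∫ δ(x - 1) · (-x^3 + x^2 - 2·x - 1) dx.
-3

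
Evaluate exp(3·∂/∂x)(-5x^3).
- 5 x^{3} - 45 x^{2} - 135 x - 135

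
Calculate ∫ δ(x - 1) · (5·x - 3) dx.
2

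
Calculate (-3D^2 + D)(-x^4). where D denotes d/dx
4 x^{2} \left(9 - x\right)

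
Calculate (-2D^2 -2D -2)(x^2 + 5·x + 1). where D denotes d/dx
- 2 x^{2} - 14 x - 16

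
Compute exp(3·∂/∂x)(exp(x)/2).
\frac{e^{x + 3}}{2}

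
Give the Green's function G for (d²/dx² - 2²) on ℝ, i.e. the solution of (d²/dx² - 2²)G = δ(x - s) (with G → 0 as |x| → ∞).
-\frac{e^{-2|x-s|}}{4}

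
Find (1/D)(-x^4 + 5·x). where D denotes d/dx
- \frac{x^{5}}{5} + \frac{5 x^{2}}{2}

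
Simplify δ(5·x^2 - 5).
\frac{\delta(x - 1) + \delta(x + 1)}{10}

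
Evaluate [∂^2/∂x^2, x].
2\frac{d}{dx}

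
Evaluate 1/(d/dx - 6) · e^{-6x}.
- \frac{e^{- 6 x}}{12}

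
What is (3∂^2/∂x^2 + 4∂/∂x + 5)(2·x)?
10 x + 8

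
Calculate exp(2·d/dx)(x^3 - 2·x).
x^{3} + 6 x^{2} + 10 x + 4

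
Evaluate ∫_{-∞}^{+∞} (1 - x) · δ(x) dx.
1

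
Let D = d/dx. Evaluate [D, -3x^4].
- 12 x^{3}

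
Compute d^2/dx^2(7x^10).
630 x^{8}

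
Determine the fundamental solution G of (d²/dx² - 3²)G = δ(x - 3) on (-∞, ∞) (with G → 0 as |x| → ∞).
-\frac{e^{-3|x - 3|}}{6}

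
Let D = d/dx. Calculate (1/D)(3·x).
\frac{3 x^{2}}{2}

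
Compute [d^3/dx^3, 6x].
18\frac{d^{2}}{dx^{2}}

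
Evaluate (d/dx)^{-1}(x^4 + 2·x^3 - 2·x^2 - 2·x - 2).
\frac{x^{5}}{5} + \frac{x^{4}}{2} - \frac{2 x^{3}}{3} - x^{2} - 2 x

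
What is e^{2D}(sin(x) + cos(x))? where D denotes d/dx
\sqrt{2} \sin{\left(x + \frac{\pi}{4} + 2 \right)}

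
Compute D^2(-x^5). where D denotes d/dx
- 20 x^{3}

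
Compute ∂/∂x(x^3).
3 x^{2}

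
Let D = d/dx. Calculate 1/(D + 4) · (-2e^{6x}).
- \frac{e^{6 x}}{5}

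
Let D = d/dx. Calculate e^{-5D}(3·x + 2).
3 x - 13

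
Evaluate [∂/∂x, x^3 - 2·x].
3 x^{2} - 2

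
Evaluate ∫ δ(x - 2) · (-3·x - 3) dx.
-9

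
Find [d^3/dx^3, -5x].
-15\frac{d^{2}}{dx^{2}}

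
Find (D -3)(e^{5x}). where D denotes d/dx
2 e^{5 x}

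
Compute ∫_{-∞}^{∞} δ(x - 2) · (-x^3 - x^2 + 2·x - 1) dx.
-9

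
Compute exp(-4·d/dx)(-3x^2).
- 3 x^{2} + 24 x - 48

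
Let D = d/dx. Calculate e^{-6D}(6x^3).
6 x^{3} - 108 x^{2} + 648 x - 1296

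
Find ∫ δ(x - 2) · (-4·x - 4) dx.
-12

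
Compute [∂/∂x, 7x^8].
56 x^{7}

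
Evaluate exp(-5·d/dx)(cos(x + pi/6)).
\cos{\left(x - 5 + \frac{\pi}{6} \right)}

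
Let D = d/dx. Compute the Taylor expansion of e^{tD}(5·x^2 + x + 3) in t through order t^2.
5 t^{2} + t \left(10 x + 1\right) + 5 x^{2} + x + 3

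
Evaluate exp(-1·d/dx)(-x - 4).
- x - 3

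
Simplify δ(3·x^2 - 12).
\frac{\delta(x - 2) + \delta(x + 2)}{12}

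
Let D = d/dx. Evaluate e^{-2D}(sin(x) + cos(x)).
\sqrt{2} \cos{\left(- x + \frac{\pi}{4} + 2 \right)}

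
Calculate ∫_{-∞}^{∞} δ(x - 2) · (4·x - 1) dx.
7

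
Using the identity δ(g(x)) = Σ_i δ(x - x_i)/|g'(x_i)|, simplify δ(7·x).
\frac{\delta(x)}{7}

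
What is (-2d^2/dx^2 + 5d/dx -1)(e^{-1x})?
- 8 e^{- x}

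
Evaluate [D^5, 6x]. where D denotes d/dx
30D^{4}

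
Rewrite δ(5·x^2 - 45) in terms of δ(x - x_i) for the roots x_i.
\frac{\delta(x - 3) + \delta(x + 3)}{30}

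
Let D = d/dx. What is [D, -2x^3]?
- 6 x^{2}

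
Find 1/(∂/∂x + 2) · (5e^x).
\frac{5 e^{x}}{3}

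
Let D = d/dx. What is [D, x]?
1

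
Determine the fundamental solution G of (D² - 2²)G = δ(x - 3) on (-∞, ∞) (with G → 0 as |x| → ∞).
-\frac{e^{-2|x - 3|}}{4}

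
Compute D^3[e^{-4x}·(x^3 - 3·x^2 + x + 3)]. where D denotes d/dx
2 \left(- 32 x^{3} + 168 x^{2} - 212 x - 33\right) e^{- 4 x}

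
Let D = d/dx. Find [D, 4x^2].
8 x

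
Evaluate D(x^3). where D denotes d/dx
3 x^{2}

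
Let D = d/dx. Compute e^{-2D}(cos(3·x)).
\cos{\left(3 x - 6 \right)}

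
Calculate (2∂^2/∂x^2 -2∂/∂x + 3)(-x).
2 - 3 x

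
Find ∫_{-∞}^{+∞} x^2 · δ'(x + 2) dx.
4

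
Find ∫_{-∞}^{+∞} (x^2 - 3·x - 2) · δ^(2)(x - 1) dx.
2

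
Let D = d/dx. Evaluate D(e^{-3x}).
- 3 e^{- 3 x}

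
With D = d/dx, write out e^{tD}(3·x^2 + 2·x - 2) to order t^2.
3 t^{2} + 2 t \left(3 x + 1\right) + 3 x^{2} + 2 x - 2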